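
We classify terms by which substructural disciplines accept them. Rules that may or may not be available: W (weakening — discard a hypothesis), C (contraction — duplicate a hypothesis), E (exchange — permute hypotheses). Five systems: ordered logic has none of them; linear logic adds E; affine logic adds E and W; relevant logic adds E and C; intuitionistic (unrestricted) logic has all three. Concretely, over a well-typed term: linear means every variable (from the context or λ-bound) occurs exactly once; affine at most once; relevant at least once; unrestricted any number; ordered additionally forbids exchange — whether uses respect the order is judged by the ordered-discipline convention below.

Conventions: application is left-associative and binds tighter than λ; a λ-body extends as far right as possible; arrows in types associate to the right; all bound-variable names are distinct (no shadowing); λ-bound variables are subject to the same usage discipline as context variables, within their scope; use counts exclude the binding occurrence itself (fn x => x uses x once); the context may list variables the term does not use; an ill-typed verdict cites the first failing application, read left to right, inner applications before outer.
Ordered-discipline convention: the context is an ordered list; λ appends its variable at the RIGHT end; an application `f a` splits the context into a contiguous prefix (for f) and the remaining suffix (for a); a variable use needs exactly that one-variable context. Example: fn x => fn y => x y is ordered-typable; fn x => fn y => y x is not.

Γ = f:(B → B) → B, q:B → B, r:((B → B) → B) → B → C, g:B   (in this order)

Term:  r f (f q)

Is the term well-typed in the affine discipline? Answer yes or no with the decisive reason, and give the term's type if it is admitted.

no — needs contraction — f ×2
usage: f: 2×, q: 1×, r: 1×, g: 0×
use order (left to right): r, f, f, q
typing: ✓ — C
per-discipline verdicts: ordered ✗ | linear ✗ | affine ✗ | relevant ✗ | unrestricted ✓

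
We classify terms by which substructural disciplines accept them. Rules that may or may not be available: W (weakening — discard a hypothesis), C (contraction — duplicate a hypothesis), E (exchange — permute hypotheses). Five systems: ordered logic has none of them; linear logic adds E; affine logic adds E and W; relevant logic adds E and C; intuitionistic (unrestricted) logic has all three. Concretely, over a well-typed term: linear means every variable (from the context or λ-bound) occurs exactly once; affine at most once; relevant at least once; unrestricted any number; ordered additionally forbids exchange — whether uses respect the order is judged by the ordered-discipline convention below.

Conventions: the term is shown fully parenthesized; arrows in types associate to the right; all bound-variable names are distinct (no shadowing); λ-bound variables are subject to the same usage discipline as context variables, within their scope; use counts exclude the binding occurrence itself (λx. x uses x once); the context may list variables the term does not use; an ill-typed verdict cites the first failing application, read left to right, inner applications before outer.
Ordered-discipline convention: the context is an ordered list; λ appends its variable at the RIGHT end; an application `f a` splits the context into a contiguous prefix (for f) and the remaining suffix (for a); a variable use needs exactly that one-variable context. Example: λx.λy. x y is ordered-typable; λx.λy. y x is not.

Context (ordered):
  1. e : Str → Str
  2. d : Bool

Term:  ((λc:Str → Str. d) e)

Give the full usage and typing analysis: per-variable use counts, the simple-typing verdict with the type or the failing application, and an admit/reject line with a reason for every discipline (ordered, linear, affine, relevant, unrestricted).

variable uses: e ×1; d ×1; c (λ-bound) ×0
uses in reading order: d, e
typing: well-typed at Bool
ordered: ✗, unused: c — weakening required
linear: ✗, unused: c — weakening required
affine: ✓, e, d, c: no repeats, contraction unneeded
relevant: ✗, unused: c — weakening required
unrestricted: ✓, well-typed at Bool; no restrictions here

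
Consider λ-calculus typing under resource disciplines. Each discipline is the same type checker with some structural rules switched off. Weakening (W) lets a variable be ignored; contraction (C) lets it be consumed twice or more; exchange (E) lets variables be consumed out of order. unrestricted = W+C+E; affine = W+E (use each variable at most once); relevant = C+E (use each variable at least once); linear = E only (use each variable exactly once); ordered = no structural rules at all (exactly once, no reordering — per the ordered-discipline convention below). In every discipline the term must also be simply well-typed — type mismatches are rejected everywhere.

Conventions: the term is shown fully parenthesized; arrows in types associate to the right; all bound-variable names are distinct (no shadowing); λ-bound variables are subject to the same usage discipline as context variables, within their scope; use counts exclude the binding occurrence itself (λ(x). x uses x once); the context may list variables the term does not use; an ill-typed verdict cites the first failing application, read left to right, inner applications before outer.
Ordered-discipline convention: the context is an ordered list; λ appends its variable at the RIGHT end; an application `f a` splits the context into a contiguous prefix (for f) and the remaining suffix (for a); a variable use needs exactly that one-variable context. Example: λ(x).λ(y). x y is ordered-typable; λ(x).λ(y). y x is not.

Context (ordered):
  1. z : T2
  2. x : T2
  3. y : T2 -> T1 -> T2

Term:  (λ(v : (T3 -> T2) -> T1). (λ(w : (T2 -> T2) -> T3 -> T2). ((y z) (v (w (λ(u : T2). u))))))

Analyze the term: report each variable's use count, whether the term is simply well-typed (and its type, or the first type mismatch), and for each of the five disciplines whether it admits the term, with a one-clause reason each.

counts: z: 1×, x: 0×, y: 1×, v (bound): 1×, w (bound): 1×, u (bound): 1×
left-to-right use order: y, z, v, w, u
typing: the term checks, with type ((T3 -> T2) -> T1) -> ((T2 -> T2) -> T3 -> T2) -> T2
ordered ✗ (needs weakening: x unused)
linear ✗ (needs weakening: x unused)
affine ✓ (no duplicate uses among z, x, y, v, w, u)
relevant ✗ (needs weakening: x unused)
unrestricted ✓ (type-checks (((T3 -> T2) -> T1) -> ((T2 -> T2) -> T3 -> T2) -> T2) and nothing is barred)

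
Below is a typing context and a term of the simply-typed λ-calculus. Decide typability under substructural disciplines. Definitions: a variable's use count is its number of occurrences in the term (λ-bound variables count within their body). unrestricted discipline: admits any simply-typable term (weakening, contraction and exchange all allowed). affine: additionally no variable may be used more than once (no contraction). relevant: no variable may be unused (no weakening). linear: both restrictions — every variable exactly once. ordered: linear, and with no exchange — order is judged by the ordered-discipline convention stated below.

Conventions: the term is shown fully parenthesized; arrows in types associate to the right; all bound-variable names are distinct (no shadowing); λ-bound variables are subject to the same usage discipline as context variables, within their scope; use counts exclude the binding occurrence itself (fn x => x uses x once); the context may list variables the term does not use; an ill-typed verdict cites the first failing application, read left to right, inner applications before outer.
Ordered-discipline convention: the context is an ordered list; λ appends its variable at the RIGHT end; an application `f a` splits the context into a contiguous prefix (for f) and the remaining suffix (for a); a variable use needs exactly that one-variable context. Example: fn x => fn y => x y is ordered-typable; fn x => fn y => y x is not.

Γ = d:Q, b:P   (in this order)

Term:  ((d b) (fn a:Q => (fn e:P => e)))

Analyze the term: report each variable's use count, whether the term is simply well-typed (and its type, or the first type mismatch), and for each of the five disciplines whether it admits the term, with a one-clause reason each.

variable uses: d: 1; b: 1; a [bound]: 0; e [bound]: 1
left-to-right use order: d, b, e
typing: ill-typed: applying a non-function (Q)
ordered ✗ (a type mismatch blocks all five)
linear ✗ (the type mismatch rejects it)
affine ✗ (not simply typable)
relevant ✗ (fails simple typing)
unrestricted ✗ (a type mismatch blocks all five)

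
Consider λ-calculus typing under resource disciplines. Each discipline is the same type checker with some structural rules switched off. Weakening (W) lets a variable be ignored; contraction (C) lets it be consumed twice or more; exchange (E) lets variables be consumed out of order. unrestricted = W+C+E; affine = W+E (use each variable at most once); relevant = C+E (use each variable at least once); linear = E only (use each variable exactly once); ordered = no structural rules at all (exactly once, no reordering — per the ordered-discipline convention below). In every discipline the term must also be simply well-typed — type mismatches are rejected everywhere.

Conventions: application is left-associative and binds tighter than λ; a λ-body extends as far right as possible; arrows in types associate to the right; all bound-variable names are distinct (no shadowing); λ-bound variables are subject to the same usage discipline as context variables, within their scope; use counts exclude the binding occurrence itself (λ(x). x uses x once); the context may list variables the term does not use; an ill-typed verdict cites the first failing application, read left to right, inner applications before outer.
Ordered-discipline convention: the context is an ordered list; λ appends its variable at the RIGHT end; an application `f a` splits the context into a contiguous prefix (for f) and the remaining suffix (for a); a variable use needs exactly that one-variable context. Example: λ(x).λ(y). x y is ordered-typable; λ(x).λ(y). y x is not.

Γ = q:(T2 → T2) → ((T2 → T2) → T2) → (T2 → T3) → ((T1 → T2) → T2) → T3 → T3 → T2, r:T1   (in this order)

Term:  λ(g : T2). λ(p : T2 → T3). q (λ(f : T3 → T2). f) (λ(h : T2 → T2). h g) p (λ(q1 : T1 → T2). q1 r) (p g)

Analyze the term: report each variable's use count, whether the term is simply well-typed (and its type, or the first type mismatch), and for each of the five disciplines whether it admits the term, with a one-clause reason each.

use counts: q: 1; r: 1; g [bound]: 2; p [bound]: 2; f [bound]: 1; h [bound]: 1; q1 [bound]: 1
left-to-right use order: q, f, h, g, p, q1, r, p, g
typing: ill-typed: a function awaiting T2 → T2 gets (T3 → T2) → T3 → T2
ordered: ✗, fails simple typing
linear: ✗, a type mismatch blocks all five
affine: ✗, the type mismatch rejects it
relevant: ✗, not simply typable
unrestricted: ✗, fails simple typing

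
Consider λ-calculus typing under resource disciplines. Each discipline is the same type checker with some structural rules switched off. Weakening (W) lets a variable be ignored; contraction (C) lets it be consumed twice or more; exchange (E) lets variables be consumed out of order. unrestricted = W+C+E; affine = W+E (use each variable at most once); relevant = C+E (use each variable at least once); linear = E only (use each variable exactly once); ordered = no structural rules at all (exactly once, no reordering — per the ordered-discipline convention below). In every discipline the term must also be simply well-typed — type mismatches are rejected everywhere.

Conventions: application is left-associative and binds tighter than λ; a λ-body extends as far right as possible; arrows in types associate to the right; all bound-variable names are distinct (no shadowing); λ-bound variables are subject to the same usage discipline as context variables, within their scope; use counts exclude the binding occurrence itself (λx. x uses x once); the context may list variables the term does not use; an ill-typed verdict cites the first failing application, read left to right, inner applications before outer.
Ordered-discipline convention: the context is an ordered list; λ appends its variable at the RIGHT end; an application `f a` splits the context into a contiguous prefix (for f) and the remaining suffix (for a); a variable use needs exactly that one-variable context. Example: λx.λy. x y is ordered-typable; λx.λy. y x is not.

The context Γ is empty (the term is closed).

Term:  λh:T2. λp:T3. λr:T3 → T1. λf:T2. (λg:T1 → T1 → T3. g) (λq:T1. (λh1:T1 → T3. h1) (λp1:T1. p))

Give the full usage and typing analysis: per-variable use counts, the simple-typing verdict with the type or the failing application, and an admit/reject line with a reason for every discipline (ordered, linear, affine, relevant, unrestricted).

usage: h (bound): 0×, p (bound): 1×, r (bound): 0×, f (bound): 0×, g (bound): 1×, q (bound): 0×, h1 (bound): 1×, p1 (bound): 0×
order of uses: g, h1, p
typing: well-typed — term : T2 → T3 → (T3 → T1) → T2 → T1 → T1 → T3
ordered: ✗ — unused: h, r, f, q, p1 — weakening required
linear: ✗ — unused: h, r, f, q, p1 — weakening required
affine: ✓ — at most one use each (h, p, r, f, g, q, h1, p1)
relevant: ✗ — unused: h, r, f, q, p1 — weakening required
unrestricted: ✓ — well-typed at T2 → T3 → (T3 → T1) → T2 → T1 → T1 → T3; no restrictions here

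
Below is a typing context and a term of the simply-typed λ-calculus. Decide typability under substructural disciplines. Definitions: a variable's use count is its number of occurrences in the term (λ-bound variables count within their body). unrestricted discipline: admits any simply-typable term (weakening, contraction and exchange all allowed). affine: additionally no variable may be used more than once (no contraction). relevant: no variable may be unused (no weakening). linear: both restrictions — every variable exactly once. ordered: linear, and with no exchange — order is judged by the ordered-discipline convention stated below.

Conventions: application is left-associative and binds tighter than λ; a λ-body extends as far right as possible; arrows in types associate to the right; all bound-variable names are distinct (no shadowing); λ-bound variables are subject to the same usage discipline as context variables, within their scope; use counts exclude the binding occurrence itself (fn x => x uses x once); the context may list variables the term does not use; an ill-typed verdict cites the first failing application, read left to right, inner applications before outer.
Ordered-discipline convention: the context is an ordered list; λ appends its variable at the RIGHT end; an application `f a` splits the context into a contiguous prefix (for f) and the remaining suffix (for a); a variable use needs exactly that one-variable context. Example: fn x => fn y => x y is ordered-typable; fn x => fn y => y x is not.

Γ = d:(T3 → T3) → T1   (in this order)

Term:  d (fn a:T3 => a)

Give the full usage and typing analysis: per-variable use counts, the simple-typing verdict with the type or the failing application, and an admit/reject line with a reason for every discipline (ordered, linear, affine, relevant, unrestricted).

variable uses: d=1, a (bound)=1
left-to-right use order: d, a
typing: the term checks, with type T1
ordered: ✓, one use each (d, a); ordered split holds
linear: ✓, single use per variable (d, a)
affine: ✓, d, a: no repeats, contraction unneeded
relevant: ✓, none of d, a goes unused
unrestricted: ✓, well-typed at T1; no restrictions here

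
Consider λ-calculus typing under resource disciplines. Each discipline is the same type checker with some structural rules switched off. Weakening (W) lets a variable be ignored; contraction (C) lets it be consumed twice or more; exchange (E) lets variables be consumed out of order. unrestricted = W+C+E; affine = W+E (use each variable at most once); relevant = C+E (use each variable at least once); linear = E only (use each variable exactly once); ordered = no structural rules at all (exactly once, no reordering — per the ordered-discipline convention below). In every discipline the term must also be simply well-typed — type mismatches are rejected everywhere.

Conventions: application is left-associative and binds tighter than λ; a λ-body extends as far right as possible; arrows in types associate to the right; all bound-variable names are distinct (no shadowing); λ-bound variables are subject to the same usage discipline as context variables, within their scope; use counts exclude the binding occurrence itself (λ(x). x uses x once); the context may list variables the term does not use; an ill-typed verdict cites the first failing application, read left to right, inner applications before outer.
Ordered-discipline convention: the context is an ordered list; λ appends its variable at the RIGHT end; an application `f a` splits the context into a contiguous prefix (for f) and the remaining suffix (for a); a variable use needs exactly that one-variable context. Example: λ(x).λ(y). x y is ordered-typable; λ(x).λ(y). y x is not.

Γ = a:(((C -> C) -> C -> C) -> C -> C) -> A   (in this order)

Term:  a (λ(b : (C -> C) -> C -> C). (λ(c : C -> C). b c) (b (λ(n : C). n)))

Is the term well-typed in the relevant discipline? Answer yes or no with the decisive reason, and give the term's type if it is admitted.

yes — none of a, b, c, n goes unused; term : A
use counts: a=1; b (λ-bound)=2; c (λ-bound)=1; n (λ-bound)=1
left-to-right use order: a, b, c, b, n
typing: well-typed — term : A
across the five disciplines: ordered ✗ · linear ✗ · affine ✗ · relevant ✓ · unrestricted ✓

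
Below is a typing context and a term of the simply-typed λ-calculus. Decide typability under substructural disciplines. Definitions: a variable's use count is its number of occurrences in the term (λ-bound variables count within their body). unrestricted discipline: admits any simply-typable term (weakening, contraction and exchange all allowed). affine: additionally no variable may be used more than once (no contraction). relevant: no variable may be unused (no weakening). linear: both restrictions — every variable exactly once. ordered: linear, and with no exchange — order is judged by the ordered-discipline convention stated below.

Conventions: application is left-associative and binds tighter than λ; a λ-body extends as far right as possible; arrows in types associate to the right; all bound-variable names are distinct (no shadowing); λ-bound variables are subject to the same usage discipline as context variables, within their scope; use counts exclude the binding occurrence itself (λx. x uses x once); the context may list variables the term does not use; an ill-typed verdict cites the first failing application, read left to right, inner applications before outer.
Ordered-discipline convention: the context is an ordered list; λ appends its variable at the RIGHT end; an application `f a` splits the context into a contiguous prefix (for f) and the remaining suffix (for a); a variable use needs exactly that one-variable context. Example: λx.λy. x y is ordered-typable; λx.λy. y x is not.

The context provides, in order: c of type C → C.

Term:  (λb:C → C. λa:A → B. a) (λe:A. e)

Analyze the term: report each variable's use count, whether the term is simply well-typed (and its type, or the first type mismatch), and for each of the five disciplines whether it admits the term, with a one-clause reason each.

use counts: c: 0×, b [bound]: 0×, a [bound]: 1×, e [bound]: 1×
uses in reading order: a, e
typing: ill-typed: an argument A → A mismatches the expected C → C
ordered: ✗ — not simply typable
linear: ✗ — fails simple typing
affine: ✗ — a type mismatch blocks all five
relevant: ✗ — the type mismatch rejects it
unrestricted: ✗ — not simply typable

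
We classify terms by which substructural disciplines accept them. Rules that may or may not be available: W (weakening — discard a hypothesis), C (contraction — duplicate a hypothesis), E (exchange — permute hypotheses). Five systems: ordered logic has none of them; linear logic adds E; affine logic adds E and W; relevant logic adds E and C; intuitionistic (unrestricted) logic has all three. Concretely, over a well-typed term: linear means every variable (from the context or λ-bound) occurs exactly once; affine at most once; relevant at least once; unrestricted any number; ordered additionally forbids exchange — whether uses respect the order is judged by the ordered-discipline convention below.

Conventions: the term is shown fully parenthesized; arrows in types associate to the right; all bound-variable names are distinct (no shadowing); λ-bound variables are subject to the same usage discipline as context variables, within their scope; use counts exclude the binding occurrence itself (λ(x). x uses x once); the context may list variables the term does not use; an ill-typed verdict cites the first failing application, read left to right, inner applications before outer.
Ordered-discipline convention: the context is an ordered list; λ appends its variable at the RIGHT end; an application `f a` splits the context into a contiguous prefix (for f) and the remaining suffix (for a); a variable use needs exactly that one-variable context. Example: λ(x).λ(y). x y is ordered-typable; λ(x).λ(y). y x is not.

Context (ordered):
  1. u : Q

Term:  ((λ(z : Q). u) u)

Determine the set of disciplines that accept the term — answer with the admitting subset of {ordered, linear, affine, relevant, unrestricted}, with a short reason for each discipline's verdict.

admitting disciplines: unrestricted
counts: u=2, z [bound]=0
uses in reading order: u, u
typing: ✓ — Q
ordered: ✗ — repeated use of u ×2; unused: z — weakening required
linear: ✗ — repeated use of u ×2; unused: z — weakening required
affine: ✗ — repeated use of u ×2
relevant: ✗ — unused: z — weakening required
unrestricted: ✓ — well-typed at Q; no restrictions here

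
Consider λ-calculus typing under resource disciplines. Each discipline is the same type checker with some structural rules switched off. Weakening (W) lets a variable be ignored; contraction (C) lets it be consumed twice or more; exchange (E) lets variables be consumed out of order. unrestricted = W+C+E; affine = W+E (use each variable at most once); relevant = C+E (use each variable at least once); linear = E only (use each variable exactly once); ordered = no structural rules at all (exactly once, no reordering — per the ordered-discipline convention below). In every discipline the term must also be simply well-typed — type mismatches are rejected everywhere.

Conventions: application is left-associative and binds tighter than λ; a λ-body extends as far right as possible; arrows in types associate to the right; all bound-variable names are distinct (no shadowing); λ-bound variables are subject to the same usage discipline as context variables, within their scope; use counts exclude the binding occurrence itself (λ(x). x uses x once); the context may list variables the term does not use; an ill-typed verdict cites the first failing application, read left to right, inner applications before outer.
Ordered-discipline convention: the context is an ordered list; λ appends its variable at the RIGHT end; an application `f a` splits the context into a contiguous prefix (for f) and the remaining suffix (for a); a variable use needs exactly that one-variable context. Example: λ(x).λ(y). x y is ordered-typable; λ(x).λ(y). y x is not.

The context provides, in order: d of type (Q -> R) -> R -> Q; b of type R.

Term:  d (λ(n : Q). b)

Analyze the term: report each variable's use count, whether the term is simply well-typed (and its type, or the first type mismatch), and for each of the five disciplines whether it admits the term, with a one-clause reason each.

counts: d: 1, b: 1, n (λ-bound): 0
uses in reading order: d, b
typing: well-typed — term : R -> Q
ordered: ✗ — n left unused
linear: ✗ — n left unused
affine: ✓ — at most one use each (d, b, n)
relevant: ✗ — n left unused
unrestricted: ✓ — type-checks (R -> Q) and nothing is barred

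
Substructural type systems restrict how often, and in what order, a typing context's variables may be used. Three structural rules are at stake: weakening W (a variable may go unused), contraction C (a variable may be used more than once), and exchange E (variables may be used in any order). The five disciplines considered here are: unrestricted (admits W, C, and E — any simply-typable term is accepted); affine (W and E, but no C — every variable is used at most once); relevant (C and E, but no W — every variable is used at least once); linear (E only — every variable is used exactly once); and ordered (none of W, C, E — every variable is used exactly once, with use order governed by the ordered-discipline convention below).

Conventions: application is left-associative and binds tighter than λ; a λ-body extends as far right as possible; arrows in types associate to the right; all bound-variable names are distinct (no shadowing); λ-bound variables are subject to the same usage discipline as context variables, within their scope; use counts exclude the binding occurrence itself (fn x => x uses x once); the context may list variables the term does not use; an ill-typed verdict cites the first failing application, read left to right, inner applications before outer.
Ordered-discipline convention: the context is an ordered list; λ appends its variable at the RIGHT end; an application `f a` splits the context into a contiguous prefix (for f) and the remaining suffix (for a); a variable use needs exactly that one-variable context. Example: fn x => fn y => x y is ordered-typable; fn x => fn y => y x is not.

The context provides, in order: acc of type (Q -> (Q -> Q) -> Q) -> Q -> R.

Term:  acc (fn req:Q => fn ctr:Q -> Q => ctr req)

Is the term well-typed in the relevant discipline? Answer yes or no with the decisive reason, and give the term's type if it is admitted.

yes — at least one use each (acc, req, ctr); term : Q -> R
use counts: acc=1, req [bound]=1, ctr [bound]=1
uses in reading order: acc, ctr, req
typing: well-typed — term : Q -> R
per-discipline verdicts: ordered ✗ | linear ✓ | affine ✓ | relevant ✓ | unrestricted ✓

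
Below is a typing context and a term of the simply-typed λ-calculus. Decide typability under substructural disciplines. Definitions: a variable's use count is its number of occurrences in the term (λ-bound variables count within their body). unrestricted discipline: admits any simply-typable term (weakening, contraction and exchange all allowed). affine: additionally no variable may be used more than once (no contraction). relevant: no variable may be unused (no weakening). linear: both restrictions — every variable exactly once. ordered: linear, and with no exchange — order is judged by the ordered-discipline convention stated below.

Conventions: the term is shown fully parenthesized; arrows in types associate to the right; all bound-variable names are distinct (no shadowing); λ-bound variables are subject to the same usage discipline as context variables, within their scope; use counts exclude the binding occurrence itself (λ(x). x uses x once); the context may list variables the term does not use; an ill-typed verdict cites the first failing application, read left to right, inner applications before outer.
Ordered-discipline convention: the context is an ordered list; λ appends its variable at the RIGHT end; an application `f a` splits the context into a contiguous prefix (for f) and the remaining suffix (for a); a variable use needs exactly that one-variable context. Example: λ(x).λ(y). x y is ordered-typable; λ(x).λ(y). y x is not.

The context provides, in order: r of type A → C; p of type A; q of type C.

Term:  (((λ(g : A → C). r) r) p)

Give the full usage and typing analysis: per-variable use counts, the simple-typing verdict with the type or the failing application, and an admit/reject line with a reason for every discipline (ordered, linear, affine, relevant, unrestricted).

variable uses: r: 2, p: 1, q: 0, g (λ-bound): 0
uses in reading order: r, r, p
typing: the term checks, with type C
ordered ✗ (uses contraction: r ×2; q, g never used (weakening))
linear ✗ (uses contraction: r ×2; q, g never used (weakening))
affine ✗ (uses contraction: r ×2)
relevant ✗ (q, g never used (weakening))
unrestricted ✓ (simply typable at C; W, C, E all held)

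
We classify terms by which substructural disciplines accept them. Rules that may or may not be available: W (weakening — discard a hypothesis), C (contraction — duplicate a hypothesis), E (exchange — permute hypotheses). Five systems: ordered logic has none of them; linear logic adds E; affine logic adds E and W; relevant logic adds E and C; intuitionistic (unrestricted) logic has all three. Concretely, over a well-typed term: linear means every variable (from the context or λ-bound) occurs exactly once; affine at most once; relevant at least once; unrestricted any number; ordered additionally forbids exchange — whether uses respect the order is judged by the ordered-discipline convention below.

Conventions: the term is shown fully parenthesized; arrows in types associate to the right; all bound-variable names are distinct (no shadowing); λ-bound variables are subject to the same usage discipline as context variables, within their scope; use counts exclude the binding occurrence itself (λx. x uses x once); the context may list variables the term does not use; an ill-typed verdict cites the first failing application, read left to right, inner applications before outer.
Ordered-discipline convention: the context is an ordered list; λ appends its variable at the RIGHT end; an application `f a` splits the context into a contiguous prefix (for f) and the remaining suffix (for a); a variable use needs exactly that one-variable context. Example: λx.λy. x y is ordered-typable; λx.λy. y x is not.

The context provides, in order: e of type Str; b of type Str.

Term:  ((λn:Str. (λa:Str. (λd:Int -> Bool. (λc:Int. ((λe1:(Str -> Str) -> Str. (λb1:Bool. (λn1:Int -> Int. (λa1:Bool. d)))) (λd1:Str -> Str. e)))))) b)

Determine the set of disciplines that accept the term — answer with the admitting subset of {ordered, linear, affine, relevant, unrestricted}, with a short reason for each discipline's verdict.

admitted in: affine, unrestricted
use counts: e ×1, b ×1, n (bound) ×0, a (bound) ×0, d (bound) ×1, c (bound) ×0, e1 (bound) ×0, b1 (bound) ×0, n1 (bound) ×0, a1 (bound) ×0, d1 (bound) ×0
left-to-right use order: d, e, b
typing: well-typed — term : Str -> (Int -> Bool) -> Int -> Bool -> (Int -> Int) -> Bool -> Int -> Bool
ordered ✗ (needs weakening: n, a, c, e1, b1, n1, a1, d1 unused)
linear ✗ (needs weakening: n, a, c, e1, b1, n1, a1, d1 unused)
affine ✓ (none of e, b, n, a, d, c, e1, b1, n1, a1, d1 used more than once)
relevant ✗ (needs weakening: n, a, c, e1, b1, n1, a1, d1 unused)
unrestricted ✓ (simply typable at Str -> (Int -> Bool) -> Int -> Bool -> (Int -> Int) -> Bool -> Int -> Bool; W, C, E all held)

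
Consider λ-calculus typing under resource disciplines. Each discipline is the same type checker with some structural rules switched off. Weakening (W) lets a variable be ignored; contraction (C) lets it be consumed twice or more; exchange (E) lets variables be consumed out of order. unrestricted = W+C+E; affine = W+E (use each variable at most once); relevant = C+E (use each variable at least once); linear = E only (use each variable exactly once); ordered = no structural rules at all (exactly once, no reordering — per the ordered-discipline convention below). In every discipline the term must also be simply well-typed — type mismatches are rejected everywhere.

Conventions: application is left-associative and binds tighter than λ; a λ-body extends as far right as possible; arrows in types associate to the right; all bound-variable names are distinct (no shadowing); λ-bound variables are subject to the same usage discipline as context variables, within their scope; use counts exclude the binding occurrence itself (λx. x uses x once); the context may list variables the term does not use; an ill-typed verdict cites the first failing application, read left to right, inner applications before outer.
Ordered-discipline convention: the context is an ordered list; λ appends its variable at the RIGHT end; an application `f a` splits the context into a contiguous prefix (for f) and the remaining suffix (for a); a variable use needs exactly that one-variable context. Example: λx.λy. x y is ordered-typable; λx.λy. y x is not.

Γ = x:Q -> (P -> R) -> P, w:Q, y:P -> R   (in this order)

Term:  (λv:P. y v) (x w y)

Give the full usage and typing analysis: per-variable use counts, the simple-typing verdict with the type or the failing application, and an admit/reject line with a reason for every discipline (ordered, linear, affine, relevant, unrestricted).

usage: x: 1, w: 1, y: 2, v [bound]: 1
left-to-right use order: y, v, x, w, y
typing: ✓ — R
ordered: ✗ — repeated use of y ×2
linear: ✗ — repeated use of y ×2
affine: ✗ — repeated use of y ×2
relevant: ✓ — every one of x, w, y, v appears
unrestricted: ✓ — well-typed at R; no restrictions here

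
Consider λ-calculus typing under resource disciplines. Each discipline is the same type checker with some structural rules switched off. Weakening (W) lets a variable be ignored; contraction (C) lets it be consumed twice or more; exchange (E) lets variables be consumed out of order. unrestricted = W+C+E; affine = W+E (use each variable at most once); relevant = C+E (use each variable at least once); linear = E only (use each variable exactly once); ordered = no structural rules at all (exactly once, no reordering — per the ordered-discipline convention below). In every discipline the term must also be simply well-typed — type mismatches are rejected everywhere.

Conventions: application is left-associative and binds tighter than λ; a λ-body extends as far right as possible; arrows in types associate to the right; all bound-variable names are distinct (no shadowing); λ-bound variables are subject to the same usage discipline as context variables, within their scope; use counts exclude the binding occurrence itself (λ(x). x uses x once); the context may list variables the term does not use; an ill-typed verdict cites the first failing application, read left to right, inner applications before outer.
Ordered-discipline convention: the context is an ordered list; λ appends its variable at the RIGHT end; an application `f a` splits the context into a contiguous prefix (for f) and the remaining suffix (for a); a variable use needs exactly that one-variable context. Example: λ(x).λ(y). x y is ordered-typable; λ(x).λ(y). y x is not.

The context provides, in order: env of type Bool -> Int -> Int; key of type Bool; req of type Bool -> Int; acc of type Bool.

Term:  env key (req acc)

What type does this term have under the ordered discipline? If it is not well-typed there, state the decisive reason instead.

term : Int
counts: env=1; key=1; req=1; acc=1
order of uses: env, key, req, acc
typing: the term checks, with type Int
per-discipline verdicts: ordered ✓, linear ✓, affine ✓, relevant ✓, unrestricted ✓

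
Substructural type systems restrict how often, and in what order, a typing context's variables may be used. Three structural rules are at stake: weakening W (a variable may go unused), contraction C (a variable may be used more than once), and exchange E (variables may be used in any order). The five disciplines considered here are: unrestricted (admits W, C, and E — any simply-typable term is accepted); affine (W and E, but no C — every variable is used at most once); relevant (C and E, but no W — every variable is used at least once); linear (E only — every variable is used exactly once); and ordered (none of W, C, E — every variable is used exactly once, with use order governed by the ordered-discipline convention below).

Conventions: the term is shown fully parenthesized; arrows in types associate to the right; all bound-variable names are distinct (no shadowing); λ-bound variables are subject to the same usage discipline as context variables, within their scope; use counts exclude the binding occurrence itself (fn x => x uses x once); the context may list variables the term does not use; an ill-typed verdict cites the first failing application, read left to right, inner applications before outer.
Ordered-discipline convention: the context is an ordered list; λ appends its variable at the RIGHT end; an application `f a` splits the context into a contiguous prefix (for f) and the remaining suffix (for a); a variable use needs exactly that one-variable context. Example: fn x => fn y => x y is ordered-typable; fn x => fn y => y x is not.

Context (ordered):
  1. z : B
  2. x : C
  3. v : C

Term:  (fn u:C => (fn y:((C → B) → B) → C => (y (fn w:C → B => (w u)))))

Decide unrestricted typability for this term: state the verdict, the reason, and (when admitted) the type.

yes — well-typed at C → (((C → B) → B) → C) → C; no restrictions here; term : C → (((C → B) → B) → C) → C
usage: z: 0, x: 0, v: 0, u (λ-bound): 1, y (λ-bound): 1, w (λ-bound): 1
uses in reading order: y, w, u
typing: ✓ — C → (((C → B) → B) → C) → C
summary: ordered ✗ | linear ✗ | affine ✓ | relevant ✗ | unrestricted ✓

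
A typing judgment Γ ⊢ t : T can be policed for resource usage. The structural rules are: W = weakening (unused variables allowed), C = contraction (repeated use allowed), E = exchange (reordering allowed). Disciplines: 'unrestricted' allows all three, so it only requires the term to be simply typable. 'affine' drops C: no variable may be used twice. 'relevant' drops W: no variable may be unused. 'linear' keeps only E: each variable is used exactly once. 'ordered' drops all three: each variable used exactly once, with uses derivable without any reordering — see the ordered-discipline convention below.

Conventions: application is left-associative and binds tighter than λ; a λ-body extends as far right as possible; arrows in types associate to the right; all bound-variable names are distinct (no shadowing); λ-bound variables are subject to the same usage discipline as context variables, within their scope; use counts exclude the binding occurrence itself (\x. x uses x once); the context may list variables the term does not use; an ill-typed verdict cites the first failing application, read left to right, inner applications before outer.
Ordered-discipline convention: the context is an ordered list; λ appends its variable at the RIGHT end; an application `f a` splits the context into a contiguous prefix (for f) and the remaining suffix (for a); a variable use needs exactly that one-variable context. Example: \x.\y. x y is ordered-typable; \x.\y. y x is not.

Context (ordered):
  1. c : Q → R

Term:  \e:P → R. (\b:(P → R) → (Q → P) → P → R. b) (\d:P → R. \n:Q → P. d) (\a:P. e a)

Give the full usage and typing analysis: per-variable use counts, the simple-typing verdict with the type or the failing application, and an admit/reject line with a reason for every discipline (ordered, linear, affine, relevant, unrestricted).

variable uses: c ×0, e (bound) ×1, b (bound) ×1, d (bound) ×1, n (bound) ×0, a (bound) ×1
left-to-right use order: b, d, e, a
typing: well-typed at (P → R) → (Q → P) → P → R
ordered: ✗ — unused: c, n — weakening required
linear: ✗ — unused: c, n — weakening required
affine: ✓ — no duplicate uses among c, e, b, d, n, a
relevant: ✗ — unused: c, n — weakening required
unrestricted: ✓ — type-checks ((P → R) → (Q → P) → P → R) and nothing is barred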